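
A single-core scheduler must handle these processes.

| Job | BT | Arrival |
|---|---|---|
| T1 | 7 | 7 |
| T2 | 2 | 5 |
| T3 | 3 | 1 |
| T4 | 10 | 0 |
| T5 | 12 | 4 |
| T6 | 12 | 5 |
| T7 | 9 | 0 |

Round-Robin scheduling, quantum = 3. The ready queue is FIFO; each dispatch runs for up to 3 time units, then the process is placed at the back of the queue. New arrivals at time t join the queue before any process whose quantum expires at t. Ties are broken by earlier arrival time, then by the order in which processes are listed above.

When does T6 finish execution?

55

Timeline: | T4 0-3 | T7 3-6 | T3 6-9 | T4 9-12 | T5 12-15 | T2 15-17 | T6 17-20 | T7 20-23 | T1 23-26 | T4 26-29 | T5 29-32 | T6 32-35 | T7 35-38 | T1 38-41 | T4 41-42 | T5 42-45 | T6 45-48 | T1 48-49 | T5 49-52 | T6 52-55 |
Completion: T1=49  T2=17  T3=9  T4=42  T5=52  T6=55  T7=38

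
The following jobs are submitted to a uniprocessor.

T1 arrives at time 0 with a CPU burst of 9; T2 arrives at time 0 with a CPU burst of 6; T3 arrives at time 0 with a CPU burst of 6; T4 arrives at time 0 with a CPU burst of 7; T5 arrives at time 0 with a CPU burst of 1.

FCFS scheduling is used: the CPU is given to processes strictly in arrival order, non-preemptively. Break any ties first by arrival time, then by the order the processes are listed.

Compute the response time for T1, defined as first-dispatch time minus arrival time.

Timeline: | T1 0-9 | T2 9-15 | T3 15-21 | T4 21-28 | T5 28-29 |
Completion: T1=9  T2=15  T3=21  T4=28  T5=29
Turnaround (C−A): T1=9  T2=15  T3=21  T4=28  T5=29
Response(T1) = first start − arrival = 0 − 0 = 0

0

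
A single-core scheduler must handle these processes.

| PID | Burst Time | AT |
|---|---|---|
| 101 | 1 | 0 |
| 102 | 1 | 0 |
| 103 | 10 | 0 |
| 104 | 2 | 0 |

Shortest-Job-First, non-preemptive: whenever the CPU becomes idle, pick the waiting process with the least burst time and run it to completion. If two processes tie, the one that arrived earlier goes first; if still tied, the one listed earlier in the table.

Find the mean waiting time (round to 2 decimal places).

1.75

Timeline: | 101 0-1 | 102 1-2 | 104 2-4 | 103 4-14 |
Completion: 101=1  102=2  103=14  104=4
Turnaround (C−A): 101=1  102=2  103=14  104=4
Waiting times: 101=0, 102=1, 103=4, 104=2
Average waiting = (0+1+4+2) / 4 = 7/4 = 1.75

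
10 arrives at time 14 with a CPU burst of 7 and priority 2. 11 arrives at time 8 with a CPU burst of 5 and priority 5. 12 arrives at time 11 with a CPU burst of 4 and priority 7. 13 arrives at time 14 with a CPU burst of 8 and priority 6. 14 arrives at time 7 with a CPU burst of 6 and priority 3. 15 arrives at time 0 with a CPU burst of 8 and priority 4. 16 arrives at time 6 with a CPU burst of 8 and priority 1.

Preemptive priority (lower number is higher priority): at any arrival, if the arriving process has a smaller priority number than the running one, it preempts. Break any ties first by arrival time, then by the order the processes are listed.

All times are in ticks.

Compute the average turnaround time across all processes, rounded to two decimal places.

21.86

Gantt: | 15 0-6 | 16 6-14 | 10 14-21 | 14 21-27 | 15 27-29 | 11 29-34 | 13 34-42 | 12 42-46 |
Completion: 10=21  11=34  12=46  13=42  14=27  15=29  16=14
Turnaround (C−A): 10=7  11=26  12=35  13=28  14=20  15=29  16=8
Turnaround times: 10=7, 11=26, 12=35, 13=28, 14=20, 15=29, 16=8
Average turnaround = (7+26+35+28+20+29+8) / 7 = 153/7 = 21.86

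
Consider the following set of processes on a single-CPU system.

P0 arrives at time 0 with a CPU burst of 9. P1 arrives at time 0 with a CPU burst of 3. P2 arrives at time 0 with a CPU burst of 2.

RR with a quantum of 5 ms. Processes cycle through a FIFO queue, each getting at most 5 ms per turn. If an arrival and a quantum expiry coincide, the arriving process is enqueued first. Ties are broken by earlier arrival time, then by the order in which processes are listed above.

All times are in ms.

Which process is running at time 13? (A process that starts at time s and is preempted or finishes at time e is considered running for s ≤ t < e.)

P0

Schedule: | P0 0-5 | P1 5-8 | P2 8-10 | P0 10-14 |
Completion: P0=14  P1=8  P2=10
Turnaround (C−A): P0=14  P1=8  P2=10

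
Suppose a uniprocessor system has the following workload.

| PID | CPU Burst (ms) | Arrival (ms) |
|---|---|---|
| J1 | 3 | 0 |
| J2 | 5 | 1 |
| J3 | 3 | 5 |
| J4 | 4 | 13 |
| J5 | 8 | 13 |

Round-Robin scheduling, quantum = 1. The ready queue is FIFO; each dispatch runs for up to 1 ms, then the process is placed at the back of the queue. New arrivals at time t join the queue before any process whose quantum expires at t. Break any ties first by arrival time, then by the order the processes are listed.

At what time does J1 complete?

Schedule: | J1 0-1 | J2 1-2 | J1 2-3 | J2 3-4 | J1 4-5 | J2 5-6 | J3 6-7 | J2 7-8 | J3 8-9 | J2 9-10 | J3 10-11 | idle 11-13 | J4 13-14 | J5 14-15 | J4 15-16 | J5 16-17 | J4 17-18 | J5 18-19 | J4 19-20 | J5 20-25 |
Completion: J1=5  J2=10  J3=11  J4=20  J5=25
Turnaround (C−A): J1=5  J2=9  J3=6  J4=7  J5=12

5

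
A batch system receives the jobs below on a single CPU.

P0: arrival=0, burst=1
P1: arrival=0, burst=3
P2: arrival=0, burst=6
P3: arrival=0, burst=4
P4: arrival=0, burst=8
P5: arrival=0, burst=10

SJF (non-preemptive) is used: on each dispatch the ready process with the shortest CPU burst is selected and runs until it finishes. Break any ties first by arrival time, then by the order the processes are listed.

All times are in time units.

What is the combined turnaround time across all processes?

Gantt: | P0 0-1 | P1 1-4 | P3 4-8 | P2 8-14 | P4 14-22 | P5 22-32 |
Completion: P0=1  P1=4  P2=14  P3=8  P4=22  P5=32
Turnaround = completion − arrival: P0=1, P1=4, P2=14, P3=8, P4=22, P5=32
Total turnaround = 1 + 4 + 14 + 8 + 22 + 32 = 81

81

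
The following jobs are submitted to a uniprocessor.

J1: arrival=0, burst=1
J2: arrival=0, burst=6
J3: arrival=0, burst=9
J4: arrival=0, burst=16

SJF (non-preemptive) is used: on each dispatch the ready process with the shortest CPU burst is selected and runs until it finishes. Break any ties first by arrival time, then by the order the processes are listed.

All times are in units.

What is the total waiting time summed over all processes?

Schedule: | J1 0-1 | J2 1-7 | J3 7-16 | J4 16-32 |
Completion: J1=1  J2=7  J3=16  J4=32
Turnaround (C−A): J1=1  J2=7  J3=16  J4=32
Waiting = turnaround − burst: J1=0, J2=1, J3=7, J4=16
Total waiting = 0 + 1 + 7 + 16 = 24

24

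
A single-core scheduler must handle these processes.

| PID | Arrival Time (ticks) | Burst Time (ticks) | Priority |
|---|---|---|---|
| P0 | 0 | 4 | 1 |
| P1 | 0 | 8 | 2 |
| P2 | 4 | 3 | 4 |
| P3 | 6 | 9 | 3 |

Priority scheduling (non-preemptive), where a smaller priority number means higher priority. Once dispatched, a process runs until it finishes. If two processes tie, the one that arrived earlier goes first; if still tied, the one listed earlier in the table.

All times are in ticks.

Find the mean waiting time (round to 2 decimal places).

6.75

Schedule: | P0 0-4 | P1 4-12 | P3 12-21 | P2 21-24 |
Completion: P0=4  P1=12  P2=24  P3=21
Waiting times: P0=0, P1=4, P2=17, P3=6
Average waiting = (0+4+17+6) / 4 = 27/4 = 6.75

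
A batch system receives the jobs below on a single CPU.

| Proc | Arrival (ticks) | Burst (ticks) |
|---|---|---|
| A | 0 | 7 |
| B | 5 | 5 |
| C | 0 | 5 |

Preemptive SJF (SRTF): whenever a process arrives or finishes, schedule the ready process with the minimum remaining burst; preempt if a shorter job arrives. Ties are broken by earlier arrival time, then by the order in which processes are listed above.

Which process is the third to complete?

Timeline: | C 0-5 | B 5-10 | A 10-17 |
Completion: A=17  B=10  C=5
Turnaround (C−A): A=17  B=5  C=5
Finish order: C → B → A

A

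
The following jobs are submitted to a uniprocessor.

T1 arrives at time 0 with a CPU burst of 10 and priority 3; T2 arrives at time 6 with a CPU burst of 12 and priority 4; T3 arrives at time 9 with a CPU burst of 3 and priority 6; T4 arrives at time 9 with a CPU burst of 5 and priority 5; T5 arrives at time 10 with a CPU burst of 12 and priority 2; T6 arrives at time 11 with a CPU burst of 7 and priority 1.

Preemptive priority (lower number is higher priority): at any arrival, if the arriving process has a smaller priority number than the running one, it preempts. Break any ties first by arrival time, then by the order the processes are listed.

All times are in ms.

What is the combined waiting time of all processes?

99

Schedule: | T1 0-10 | T5 10-11 | T6 11-18 | T5 18-29 | T2 29-41 | T4 41-46 | T3 46-49 |
Completion: T1=10  T2=41  T3=49  T4=46  T5=29  T6=18
Turnaround (C−A): T1=10  T2=35  T3=40  T4=37  T5=19  T6=7
Waiting = turnaround − burst: T1=0, T2=23, T3=37, T4=32, T5=7, T6=0
Total waiting = 0 + 23 + 37 + 32 + 7 + 0 = 99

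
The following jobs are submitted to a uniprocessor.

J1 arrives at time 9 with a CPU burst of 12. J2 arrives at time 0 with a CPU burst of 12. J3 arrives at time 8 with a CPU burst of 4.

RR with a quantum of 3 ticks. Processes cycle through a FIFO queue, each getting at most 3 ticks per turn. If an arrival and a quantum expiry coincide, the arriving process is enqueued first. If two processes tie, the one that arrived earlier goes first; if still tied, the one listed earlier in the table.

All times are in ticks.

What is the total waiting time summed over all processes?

Timeline: | J2 0-9 | J3 9-12 | J1 12-15 | J2 15-18 | J3 18-19 | J1 19-28 |
Completion: J1=28  J2=18  J3=19
Turnaround (C−A): J1=19  J2=18  J3=11
Waiting = turnaround − burst: J1=7, J2=6, J3=7
Total waiting = 7 + 6 + 7 = 20

20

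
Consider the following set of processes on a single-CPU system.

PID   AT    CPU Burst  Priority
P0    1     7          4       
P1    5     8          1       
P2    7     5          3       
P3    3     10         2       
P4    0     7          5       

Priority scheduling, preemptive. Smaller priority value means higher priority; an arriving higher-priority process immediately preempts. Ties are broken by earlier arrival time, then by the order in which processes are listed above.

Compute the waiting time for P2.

14

Timeline: | P4 0-1 | P0 1-3 | P3 3-5 | P1 5-13 | P3 13-21 | P2 21-26 | P0 26-31 | P4 31-37 |
Completion: P0=31  P1=13  P2=26  P3=21  P4=37
Waiting(P2) = turnaround − burst = 19 − 5 = 14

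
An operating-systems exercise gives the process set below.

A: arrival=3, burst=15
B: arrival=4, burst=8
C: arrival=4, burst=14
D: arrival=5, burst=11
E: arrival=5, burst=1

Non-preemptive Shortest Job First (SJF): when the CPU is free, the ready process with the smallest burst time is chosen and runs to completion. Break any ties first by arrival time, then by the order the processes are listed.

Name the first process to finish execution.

Schedule: | idle 0-3 | A 3-18 | E 18-19 | B 19-27 | D 27-38 | C 38-52 |
Completion: A=18  B=27  C=52  D=38  E=19
Turnaround (C−A): A=15  B=23  C=48  D=33  E=14
Finish order: A → E → B → D → C

A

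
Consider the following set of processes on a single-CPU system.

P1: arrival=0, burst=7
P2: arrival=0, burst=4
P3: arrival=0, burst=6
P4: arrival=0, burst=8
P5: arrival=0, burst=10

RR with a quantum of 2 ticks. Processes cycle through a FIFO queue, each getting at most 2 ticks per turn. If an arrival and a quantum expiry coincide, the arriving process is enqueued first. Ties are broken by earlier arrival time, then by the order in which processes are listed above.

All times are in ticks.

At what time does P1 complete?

29

Schedule: | P1 0-2 | P2 2-4 | P3 4-6 | P4 6-8 | P5 8-10 | P1 10-12 | P2 12-14 | P3 14-16 | P4 16-18 | P5 18-20 | P1 20-22 | P3 22-24 | P4 24-26 | P5 26-28 | P1 28-29 | P4 29-31 | P5 31-35 |
Completion: P1=29  P2=14  P3=24  P4=31  P5=35
Turnaround (C−A): P1=29  P2=14  P3=24  P4=31  P5=35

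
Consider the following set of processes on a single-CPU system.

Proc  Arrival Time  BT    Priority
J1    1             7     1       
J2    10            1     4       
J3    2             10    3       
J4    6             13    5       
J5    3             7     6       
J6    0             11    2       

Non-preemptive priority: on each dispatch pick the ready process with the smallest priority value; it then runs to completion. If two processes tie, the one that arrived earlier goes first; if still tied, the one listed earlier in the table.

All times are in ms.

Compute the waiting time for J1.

Schedule: | J6 0-11 | J1 11-18 | J3 18-28 | J2 28-29 | J4 29-42 | J5 42-49 |
Completion: J1=18  J2=29  J3=28  J4=42  J5=49  J6=11
Waiting(J1) = turnaround − burst = 17 − 7 = 10

10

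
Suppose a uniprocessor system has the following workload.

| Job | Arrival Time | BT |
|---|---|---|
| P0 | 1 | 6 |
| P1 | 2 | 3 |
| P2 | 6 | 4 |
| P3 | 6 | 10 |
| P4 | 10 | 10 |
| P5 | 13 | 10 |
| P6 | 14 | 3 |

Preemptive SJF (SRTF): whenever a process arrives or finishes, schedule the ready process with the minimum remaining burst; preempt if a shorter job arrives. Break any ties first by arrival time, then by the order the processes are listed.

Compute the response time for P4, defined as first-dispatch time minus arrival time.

Schedule: | idle 0-1 | P0 1-2 | P1 2-5 | P0 5-10 | P2 10-14 | P6 14-17 | P3 17-27 | P4 27-37 | P5 37-47 |
Completion: P0=10  P1=5  P2=14  P3=27  P4=37  P5=47  P6=17
Response(P4) = first start − arrival = 27 − 10 = 17

17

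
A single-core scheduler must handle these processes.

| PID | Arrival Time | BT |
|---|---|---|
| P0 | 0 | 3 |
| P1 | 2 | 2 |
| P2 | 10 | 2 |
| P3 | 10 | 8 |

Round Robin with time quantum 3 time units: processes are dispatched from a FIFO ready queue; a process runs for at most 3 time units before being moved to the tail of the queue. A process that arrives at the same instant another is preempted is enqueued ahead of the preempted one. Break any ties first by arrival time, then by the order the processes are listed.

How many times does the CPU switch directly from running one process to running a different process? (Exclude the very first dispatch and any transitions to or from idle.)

Schedule: | P0 0-3 | P1 3-5 | idle 5-10 | P2 10-12 | P3 12-20 |
Completion: P0=3  P1=5  P2=12  P3=20
Turnaround (C−A): P0=3  P1=3  P2=2  P3=10

2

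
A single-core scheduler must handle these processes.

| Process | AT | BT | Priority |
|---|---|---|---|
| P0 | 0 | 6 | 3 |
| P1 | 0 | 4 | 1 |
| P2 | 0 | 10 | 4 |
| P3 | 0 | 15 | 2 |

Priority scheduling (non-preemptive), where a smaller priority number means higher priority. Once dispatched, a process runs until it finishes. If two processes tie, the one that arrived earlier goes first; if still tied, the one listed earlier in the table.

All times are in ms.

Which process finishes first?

P1

Schedule: | P1 0-4 | P3 4-19 | P0 19-25 | P2 25-35 |
Completion: P0=25  P1=4  P2=35  P3=19
Finish order: P1 → P3 → P0 → P2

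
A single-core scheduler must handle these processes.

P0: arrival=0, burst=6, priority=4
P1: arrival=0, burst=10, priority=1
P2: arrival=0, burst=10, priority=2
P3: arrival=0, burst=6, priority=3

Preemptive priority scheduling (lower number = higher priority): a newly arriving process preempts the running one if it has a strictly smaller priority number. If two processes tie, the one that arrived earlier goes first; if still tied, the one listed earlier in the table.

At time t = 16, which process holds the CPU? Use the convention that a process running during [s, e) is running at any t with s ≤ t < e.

Schedule: | P1 0-10 | P2 10-20 | P3 20-26 | P0 26-32 |
Completion: P0=32  P1=10  P2=20  P3=26
Turnaround (C−A): P0=32  P1=10  P2=20  P3=26

P2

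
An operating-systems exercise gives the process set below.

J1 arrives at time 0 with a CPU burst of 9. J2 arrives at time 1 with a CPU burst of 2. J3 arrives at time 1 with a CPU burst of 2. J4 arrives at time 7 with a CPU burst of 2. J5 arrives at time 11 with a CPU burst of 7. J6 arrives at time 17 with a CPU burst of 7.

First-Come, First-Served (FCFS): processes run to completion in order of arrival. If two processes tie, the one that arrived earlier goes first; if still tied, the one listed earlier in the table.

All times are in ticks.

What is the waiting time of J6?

Gantt: | J1 0-9 | J2 9-11 | J3 11-13 | J4 13-15 | J5 15-22 | J6 22-29 |
Completion: J1=9  J2=11  J3=13  J4=15  J5=22  J6=29
Turnaround (C−A): J1=9  J2=10  J3=12  J4=8  J5=11  J6=12
Waiting(J6) = turnaround − burst = 12 − 7 = 5

5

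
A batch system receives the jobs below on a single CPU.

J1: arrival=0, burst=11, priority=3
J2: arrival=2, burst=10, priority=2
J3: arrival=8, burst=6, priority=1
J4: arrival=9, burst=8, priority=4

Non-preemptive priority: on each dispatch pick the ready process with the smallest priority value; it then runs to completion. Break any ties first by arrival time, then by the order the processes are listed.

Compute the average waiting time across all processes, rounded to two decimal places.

9.00

Gantt: | J1 0-11 | J3 11-17 | J2 17-27 | J4 27-35 |
Completion: J1=11  J2=27  J3=17  J4=35
Waiting times: J1=0, J2=15, J3=3, J4=18
Average waiting = (0+15+3+18) / 4 = 36/4 = 9.00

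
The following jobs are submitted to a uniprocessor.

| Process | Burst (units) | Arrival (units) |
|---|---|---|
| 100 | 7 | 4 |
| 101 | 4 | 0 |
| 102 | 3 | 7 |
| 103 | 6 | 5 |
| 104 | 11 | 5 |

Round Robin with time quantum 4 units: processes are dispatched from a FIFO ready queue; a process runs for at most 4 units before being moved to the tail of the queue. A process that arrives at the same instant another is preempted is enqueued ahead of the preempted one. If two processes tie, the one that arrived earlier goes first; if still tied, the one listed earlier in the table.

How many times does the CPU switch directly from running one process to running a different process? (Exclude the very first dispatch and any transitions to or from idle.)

7

Schedule: | 101 0-4 | 100 4-8 | 103 8-12 | 104 12-16 | 102 16-19 | 100 19-22 | 103 22-24 | 104 24-31 |
Completion: 100=22  101=4  102=19  103=24  104=31
Turnaround (C−A): 100=18  101=4  102=12  103=19  104=26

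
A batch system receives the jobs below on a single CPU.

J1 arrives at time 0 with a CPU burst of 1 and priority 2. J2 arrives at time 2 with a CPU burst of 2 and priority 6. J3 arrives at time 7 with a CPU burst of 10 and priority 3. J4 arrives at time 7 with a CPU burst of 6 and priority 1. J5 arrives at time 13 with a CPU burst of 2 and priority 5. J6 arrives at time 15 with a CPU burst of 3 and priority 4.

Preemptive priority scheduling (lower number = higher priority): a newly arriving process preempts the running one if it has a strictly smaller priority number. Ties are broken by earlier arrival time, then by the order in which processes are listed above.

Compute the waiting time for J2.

0

Gantt: | J1 0-1 | idle 1-2 | J2 2-4 | idle 4-7 | J4 7-13 | J3 13-23 | J6 23-26 | J5 26-28 |
Completion: J1=1  J2=4  J3=23  J4=13  J5=28  J6=26
Waiting(J2) = turnaround − burst = 2 − 2 = 0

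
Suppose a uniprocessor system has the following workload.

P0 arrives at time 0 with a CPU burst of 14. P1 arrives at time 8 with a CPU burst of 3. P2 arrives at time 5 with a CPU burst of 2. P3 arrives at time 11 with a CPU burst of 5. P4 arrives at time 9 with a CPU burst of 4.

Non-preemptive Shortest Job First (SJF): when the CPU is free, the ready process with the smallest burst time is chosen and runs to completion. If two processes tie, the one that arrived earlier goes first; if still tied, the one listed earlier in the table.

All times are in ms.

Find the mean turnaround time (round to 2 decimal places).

Gantt: | P0 0-14 | P2 14-16 | P1 16-19 | P4 19-23 | P3 23-28 |
Completion: P0=14  P1=19  P2=16  P3=28  P4=23
Turnaround (C−A): P0=14  P1=11  P2=11  P3=17  P4=14
Turnaround times: P0=14, P1=11, P2=11, P3=17, P4=14
Average turnaround = (14+11+11+17+14) / 5 = 67/5 = 13.40

13.40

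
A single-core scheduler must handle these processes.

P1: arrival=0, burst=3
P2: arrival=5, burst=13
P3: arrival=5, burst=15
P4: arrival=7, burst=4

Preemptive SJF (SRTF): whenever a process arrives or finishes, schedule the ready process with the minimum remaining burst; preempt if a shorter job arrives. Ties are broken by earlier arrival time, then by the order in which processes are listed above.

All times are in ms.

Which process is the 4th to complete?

Schedule: | P1 0-3 | idle 3-5 | P2 5-7 | P4 7-11 | P2 11-22 | P3 22-37 |
Completion: P1=3  P2=22  P3=37  P4=11
Turnaround (C−A): P1=3  P2=17  P3=32  P4=4
Finish order: P1 → P4 → P2 → P3

P3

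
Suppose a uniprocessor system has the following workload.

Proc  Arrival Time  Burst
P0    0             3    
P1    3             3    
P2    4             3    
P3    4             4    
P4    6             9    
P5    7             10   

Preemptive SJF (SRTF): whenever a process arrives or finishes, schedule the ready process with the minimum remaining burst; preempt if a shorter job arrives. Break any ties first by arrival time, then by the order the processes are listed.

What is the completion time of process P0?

3

Gantt: | P0 0-3 | P1 3-6 | P2 6-9 | P3 9-13 | P4 13-22 | P5 22-32 |
Completion: P0=3  P1=6  P2=9  P3=13  P4=22  P5=32
Turnaround (C−A): P0=3  P1=3  P2=5  P3=9  P4=16  P5=25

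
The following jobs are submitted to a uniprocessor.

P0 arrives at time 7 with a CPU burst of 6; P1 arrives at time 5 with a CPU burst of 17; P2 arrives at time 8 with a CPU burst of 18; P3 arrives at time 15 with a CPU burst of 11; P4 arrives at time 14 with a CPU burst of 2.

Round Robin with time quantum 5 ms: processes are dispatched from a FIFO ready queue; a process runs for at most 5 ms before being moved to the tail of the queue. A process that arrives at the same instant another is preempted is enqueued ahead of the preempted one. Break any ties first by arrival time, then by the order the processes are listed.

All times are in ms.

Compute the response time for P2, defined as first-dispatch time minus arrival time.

7

Gantt: | idle 0-5 | P1 5-10 | P0 10-15 | P2 15-20 | P1 20-25 | P4 25-27 | P3 27-32 | P0 32-33 | P2 33-38 | P1 38-43 | P3 43-48 | P2 48-53 | P1 53-55 | P3 55-56 | P2 56-59 |
Completion: P0=33  P1=55  P2=59  P3=56  P4=27
Turnaround (C−A): P0=26  P1=50  P2=51  P3=41  P4=13
Response(P2) = first start − arrival = 15 − 8 = 7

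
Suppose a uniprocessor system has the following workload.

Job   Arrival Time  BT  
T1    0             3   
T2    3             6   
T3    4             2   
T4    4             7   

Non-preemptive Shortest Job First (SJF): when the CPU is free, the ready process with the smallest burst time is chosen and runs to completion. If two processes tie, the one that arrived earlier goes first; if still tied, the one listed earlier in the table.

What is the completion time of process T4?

18

Timeline: | T1 0-3 | T2 3-9 | T3 9-11 | T4 11-18 |
Completion: T1=3  T2=9  T3=11  T4=18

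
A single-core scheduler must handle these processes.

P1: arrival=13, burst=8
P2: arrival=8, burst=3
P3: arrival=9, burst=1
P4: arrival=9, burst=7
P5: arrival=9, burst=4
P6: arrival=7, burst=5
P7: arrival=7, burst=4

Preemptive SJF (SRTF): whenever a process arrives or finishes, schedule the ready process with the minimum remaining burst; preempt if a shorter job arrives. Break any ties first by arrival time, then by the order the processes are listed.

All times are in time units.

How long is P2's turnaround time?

Timeline: | idle 0-7 | P7 7-9 | P3 9-10 | P7 10-12 | P2 12-15 | P5 15-19 | P6 19-24 | P4 24-31 | P1 31-39 |
Completion: P1=39  P2=15  P3=10  P4=31  P5=19  P6=24  P7=12
Turnaround (C−A): P1=26  P2=7  P3=1  P4=22  P5=10  P6=17  P7=5
Turnaround(P2) = completion − arrival = 15 − 8 = 7

7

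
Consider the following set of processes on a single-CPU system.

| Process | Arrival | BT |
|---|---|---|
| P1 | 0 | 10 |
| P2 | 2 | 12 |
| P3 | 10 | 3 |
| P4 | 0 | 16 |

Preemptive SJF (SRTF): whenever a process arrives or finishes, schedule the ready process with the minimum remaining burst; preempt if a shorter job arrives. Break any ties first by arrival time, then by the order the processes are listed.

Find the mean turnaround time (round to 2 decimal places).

19.25

Gantt: | P1 0-10 | P3 10-13 | P2 13-25 | P4 25-41 |
Completion: P1=10  P2=25  P3=13  P4=41
Turnaround (C−A): P1=10  P2=23  P3=3  P4=41
Turnaround times: P1=10, P2=23, P3=3, P4=41
Average turnaround = (10+23+3+41) / 4 = 77/4 = 19.25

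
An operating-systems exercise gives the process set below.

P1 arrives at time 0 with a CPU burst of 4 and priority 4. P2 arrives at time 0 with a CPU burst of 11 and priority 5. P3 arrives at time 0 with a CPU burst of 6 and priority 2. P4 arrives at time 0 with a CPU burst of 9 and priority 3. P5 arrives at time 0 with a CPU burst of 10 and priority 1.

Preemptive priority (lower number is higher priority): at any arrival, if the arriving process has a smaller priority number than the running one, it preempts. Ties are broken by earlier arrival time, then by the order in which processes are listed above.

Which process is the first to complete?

P5

Gantt: | P5 0-10 | P3 10-16 | P4 16-25 | P1 25-29 | P2 29-40 |
Completion: P1=29  P2=40  P3=16  P4=25  P5=10
Turnaround (C−A): P1=29  P2=40  P3=16  P4=25  P5=10
Finish order: P5 → P3 → P4 → P1 → P2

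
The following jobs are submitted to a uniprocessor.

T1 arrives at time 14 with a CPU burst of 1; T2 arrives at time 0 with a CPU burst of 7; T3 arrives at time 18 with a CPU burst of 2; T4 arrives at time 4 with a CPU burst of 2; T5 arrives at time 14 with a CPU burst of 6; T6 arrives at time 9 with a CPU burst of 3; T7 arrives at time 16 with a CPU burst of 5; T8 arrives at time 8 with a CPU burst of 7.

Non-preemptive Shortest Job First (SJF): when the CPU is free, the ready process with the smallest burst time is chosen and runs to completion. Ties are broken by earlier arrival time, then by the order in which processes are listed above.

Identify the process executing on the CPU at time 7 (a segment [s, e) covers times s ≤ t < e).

Schedule: | T2 0-7 | T4 7-9 | T6 9-12 | T8 12-19 | T1 19-20 | T3 20-22 | T7 22-27 | T5 27-33 |
Completion: T1=20  T2=7  T3=22  T4=9  T5=33  T6=12  T7=27  T8=19
Turnaround (C−A): T1=6  T2=7  T3=4  T4=5  T5=19  T6=3  T7=11  T8=11

T4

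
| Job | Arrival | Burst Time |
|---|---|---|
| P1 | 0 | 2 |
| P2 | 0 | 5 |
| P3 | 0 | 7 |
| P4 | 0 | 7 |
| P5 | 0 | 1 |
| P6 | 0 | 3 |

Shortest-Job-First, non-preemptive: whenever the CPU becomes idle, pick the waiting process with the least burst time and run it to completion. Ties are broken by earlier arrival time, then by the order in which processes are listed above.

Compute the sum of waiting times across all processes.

39

Gantt: | P5 0-1 | P1 1-3 | P6 3-6 | P2 6-11 | P3 11-18 | P4 18-25 |
Completion: P1=3  P2=11  P3=18  P4=25  P5=1  P6=6
Turnaround (C−A): P1=3  P2=11  P3=18  P4=25  P5=1  P6=6
Waiting = turnaround − burst: P1=1, P2=6, P3=11, P4=18, P5=0, P6=3
Total waiting = 1 + 6 + 11 + 18 + 0 + 3 = 39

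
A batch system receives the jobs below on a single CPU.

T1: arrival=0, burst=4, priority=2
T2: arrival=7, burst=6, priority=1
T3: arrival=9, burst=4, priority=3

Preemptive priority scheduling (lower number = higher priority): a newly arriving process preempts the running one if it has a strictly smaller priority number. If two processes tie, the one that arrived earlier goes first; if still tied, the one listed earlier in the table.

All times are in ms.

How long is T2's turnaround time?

Gantt: | T1 0-4 | idle 4-7 | T2 7-13 | T3 13-17 |
Completion: T1=4  T2=13  T3=17
Turnaround (C−A): T1=4  T2=6  T3=8
Turnaround(T2) = completion − arrival = 13 − 7 = 6

6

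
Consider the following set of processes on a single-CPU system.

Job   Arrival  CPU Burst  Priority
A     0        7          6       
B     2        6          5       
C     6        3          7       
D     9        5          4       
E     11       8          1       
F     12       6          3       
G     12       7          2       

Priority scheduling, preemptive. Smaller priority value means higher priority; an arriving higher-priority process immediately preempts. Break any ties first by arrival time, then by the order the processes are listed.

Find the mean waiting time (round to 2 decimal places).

Timeline: | A 0-2 | B 2-8 | A 8-9 | D 9-11 | E 11-19 | G 19-26 | F 26-32 | D 32-35 | A 35-39 | C 39-42 |
Completion: A=39  B=8  C=42  D=35  E=19  F=32  G=26
Waiting times: A=32, B=0, C=33, D=21, E=0, F=14, G=7
Average waiting = (32+0+33+21+0+14+7) / 7 = 107/7 = 15.29

15.29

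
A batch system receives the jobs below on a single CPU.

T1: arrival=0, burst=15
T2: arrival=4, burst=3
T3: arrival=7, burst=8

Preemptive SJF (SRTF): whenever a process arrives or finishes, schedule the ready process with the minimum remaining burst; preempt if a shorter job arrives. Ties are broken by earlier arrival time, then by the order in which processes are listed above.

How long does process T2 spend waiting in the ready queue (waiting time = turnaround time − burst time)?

Timeline: | T1 0-4 | T2 4-7 | T3 7-15 | T1 15-26 |
Completion: T1=26  T2=7  T3=15
Turnaround (C−A): T1=26  T2=3  T3=8
Waiting(T2) = turnaround − burst = 3 − 3 = 0

0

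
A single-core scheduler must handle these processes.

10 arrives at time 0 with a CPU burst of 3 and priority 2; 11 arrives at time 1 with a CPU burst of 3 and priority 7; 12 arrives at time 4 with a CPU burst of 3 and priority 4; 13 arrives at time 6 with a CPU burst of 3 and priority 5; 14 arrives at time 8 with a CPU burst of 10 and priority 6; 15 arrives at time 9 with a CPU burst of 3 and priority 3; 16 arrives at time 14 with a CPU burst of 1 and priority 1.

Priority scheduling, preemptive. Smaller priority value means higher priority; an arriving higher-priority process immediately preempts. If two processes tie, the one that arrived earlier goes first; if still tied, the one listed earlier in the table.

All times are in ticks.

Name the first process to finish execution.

Timeline: | 10 0-3 | 11 3-4 | 12 4-7 | 13 7-9 | 15 9-12 | 13 12-13 | 14 13-14 | 16 14-15 | 14 15-24 | 11 24-26 |
Completion: 10=3  11=26  12=7  13=13  14=24  15=12  16=15
Finish order: 10 → 12 → 15 → 13 → 16 → 14 → 11

10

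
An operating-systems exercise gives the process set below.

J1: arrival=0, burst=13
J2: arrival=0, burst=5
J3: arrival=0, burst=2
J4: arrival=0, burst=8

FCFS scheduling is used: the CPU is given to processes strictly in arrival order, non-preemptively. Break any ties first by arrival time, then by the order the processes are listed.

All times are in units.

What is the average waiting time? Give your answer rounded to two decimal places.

12.75

Timeline: | J1 0-13 | J2 13-18 | J3 18-20 | J4 20-28 |
Completion: J1=13  J2=18  J3=20  J4=28
Waiting times: J1=0, J2=13, J3=18, J4=20
Average waiting = (0+13+18+20) / 4 = 51/4 = 12.75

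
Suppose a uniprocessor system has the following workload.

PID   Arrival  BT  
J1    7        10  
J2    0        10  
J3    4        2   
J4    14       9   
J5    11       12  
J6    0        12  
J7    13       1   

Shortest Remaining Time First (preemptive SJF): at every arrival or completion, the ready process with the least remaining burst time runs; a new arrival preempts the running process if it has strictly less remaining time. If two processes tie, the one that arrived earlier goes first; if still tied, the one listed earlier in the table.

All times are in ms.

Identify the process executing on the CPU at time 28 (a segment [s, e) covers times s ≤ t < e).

Timeline: | J2 0-4 | J3 4-6 | J2 6-12 | J1 12-13 | J7 13-14 | J1 14-23 | J4 23-32 | J6 32-44 | J5 44-56 |
Completion: J1=23  J2=12  J3=6  J4=32  J5=56  J6=44  J7=14
Turnaround (C−A): J1=16  J2=12  J3=2  J4=18  J5=45  J6=44  J7=1

J4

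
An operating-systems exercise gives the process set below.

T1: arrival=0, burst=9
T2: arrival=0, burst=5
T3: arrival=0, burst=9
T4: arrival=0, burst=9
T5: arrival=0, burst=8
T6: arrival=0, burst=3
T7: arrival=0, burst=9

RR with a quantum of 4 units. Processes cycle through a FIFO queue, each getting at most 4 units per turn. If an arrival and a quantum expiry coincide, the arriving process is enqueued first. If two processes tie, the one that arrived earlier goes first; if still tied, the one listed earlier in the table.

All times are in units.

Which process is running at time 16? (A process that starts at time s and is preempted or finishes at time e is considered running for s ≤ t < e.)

Schedule: | T1 0-4 | T2 4-8 | T3 8-12 | T4 12-16 | T5 16-20 | T6 20-23 | T7 23-27 | T1 27-31 | T2 31-32 | T3 32-36 | T4 36-40 | T5 40-44 | T7 44-48 | T1 48-49 | T3 49-50 | T4 50-51 | T7 51-52 |
Completion: T1=49  T2=32  T3=50  T4=51  T5=44  T6=23  T7=52
Turnaround (C−A): T1=49  T2=32  T3=50  T4=51  T5=44  T6=23  T7=52

T5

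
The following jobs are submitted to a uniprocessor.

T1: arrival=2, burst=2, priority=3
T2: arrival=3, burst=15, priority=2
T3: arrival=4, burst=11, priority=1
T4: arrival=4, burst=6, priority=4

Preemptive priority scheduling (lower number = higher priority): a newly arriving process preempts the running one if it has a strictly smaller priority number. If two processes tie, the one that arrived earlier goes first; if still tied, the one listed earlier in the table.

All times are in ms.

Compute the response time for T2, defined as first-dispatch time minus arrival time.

Schedule: | idle 0-2 | T1 2-3 | T2 3-4 | T3 4-15 | T2 15-29 | T1 29-30 | T4 30-36 |
Completion: T1=30  T2=29  T3=15  T4=36
Turnaround (C−A): T1=28  T2=26  T3=11  T4=32
Response(T2) = first start − arrival = 3 − 3 = 0

0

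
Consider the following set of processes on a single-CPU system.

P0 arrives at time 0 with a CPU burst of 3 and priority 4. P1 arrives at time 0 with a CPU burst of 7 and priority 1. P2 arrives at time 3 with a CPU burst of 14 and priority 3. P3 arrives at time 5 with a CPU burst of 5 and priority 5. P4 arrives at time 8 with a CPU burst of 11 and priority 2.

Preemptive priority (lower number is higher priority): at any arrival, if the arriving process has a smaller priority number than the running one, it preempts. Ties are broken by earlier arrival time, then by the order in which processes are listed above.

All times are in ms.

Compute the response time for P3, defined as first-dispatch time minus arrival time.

30

Schedule: | P1 0-7 | P2 7-8 | P4 8-19 | P2 19-32 | P0 32-35 | P3 35-40 |
Completion: P0=35  P1=7  P2=32  P3=40  P4=19
Turnaround (C−A): P0=35  P1=7  P2=29  P3=35  P4=11
Response(P3) = first start − arrival = 35 − 5 = 30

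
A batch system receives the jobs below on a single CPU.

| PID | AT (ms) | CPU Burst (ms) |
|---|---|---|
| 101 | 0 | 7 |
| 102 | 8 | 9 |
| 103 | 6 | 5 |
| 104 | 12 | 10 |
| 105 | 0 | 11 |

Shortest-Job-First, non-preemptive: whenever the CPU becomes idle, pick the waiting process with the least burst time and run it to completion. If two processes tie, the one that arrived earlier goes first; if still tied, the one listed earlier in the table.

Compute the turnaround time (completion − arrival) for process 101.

Schedule: | 101 0-7 | 103 7-12 | 102 12-21 | 104 21-31 | 105 31-42 |
Completion: 101=7  102=21  103=12  104=31  105=42
Turnaround (C−A): 101=7  102=13  103=6  104=19  105=42
Turnaround(101) = completion − arrival = 7 − 0 = 7

7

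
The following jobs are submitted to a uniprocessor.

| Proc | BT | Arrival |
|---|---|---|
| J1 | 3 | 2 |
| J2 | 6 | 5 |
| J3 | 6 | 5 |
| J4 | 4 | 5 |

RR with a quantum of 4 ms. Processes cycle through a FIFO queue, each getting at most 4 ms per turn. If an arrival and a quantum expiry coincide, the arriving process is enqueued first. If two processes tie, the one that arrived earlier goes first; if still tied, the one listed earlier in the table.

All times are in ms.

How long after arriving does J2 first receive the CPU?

Gantt: | idle 0-2 | J1 2-5 | J2 5-9 | J3 9-13 | J4 13-17 | J2 17-19 | J3 19-21 |
Completion: J1=5  J2=19  J3=21  J4=17
Response(J2) = first start − arrival = 5 − 5 = 0

0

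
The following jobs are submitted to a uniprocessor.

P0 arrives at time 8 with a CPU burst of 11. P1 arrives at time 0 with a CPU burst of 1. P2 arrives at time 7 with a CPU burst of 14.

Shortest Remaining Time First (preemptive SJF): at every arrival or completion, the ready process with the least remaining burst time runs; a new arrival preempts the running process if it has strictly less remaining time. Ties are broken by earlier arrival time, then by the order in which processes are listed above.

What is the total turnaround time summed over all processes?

37

Timeline: | P1 0-1 | idle 1-7 | P2 7-8 | P0 8-19 | P2 19-32 |
Completion: P0=19  P1=1  P2=32
Turnaround (C−A): P0=11  P1=1  P2=25
Turnaround = completion − arrival: P0=11, P1=1, P2=25
Total turnaround = 11 + 1 + 25 = 37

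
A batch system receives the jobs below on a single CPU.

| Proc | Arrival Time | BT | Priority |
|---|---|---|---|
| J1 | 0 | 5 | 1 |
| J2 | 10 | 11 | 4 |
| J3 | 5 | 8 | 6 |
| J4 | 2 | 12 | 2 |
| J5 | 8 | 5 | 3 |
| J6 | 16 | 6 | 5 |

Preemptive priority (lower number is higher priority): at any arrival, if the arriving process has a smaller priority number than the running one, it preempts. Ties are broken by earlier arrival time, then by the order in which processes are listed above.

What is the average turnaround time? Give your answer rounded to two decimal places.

Gantt: | J1 0-5 | J4 5-17 | J5 17-22 | J2 22-33 | J6 33-39 | J3 39-47 |
Completion: J1=5  J2=33  J3=47  J4=17  J5=22  J6=39
Turnaround times: J1=5, J2=23, J3=42, J4=15, J5=14, J6=23
Average turnaround = (5+23+42+15+14+23) / 6 = 122/6 = 20.33

20.33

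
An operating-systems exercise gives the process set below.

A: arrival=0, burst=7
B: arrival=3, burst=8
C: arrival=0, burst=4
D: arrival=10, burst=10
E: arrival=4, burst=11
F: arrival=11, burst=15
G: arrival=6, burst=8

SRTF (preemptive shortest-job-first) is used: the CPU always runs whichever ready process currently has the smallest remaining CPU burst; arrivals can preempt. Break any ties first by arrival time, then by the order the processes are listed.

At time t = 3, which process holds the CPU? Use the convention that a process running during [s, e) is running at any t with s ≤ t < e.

C

Timeline: | C 0-4 | A 4-11 | B 11-19 | G 19-27 | D 27-37 | E 37-48 | F 48-63 |
Completion: A=11  B=19  C=4  D=37  E=48  F=63  G=27
Turnaround (C−A): A=11  B=16  C=4  D=27  E=44  F=52  G=21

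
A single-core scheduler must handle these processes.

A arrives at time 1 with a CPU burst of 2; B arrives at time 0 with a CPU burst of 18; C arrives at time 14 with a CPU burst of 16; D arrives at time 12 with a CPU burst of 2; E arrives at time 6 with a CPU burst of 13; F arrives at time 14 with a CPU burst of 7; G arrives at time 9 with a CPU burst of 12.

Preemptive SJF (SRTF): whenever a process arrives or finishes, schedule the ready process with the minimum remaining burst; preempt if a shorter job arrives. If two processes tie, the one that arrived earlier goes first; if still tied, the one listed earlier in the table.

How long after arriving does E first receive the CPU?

Timeline: | B 0-1 | A 1-3 | B 3-6 | E 6-12 | D 12-14 | E 14-21 | F 21-28 | G 28-40 | B 40-54 | C 54-70 |
Completion: A=3  B=54  C=70  D=14  E=21  F=28  G=40
Turnaround (C−A): A=2  B=54  C=56  D=2  E=15  F=14  G=31
Response(E) = first start − arrival = 6 − 6 = 0

0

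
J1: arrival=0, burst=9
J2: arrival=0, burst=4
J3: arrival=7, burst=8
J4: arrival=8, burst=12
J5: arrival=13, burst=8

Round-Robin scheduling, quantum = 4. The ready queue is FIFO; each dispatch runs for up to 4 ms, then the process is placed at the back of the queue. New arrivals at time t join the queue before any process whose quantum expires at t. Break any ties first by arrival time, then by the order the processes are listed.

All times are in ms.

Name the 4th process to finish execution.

J5

Gantt: | J1 0-4 | J2 4-8 | J1 8-12 | J3 12-16 | J4 16-20 | J1 20-21 | J5 21-25 | J3 25-29 | J4 29-33 | J5 33-37 | J4 37-41 |
Completion: J1=21  J2=8  J3=29  J4=41  J5=37
Finish order: J2 → J1 → J3 → J5 → J4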